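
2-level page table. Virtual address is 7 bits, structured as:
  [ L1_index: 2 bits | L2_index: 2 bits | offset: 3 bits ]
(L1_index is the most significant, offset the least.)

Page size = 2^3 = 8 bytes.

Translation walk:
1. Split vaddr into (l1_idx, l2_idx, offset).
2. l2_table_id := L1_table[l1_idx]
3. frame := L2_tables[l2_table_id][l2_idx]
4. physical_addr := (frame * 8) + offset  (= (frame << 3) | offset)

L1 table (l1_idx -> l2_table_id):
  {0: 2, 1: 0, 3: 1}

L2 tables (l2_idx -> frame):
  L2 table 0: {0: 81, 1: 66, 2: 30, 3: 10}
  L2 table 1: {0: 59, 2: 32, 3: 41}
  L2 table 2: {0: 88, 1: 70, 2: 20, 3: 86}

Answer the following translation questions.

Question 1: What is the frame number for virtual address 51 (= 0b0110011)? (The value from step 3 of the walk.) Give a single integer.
Answer: 30

Derivation:
vaddr = 51: l1_idx=1, l2_idx=2
L1[1] = 0; L2[0][2] = 30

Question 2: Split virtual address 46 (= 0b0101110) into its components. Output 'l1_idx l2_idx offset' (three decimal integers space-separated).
vaddr = 46 = 0b0101110
  top 2 bits -> l1_idx = 1
  next 2 bits -> l2_idx = 1
  bottom 3 bits -> offset = 6

Answer: 1 1 6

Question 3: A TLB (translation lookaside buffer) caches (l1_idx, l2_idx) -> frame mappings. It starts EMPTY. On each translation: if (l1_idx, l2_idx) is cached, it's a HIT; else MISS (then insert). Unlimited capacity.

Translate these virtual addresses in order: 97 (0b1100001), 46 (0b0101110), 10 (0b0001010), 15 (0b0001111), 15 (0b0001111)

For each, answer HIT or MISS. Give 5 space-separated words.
vaddr=97: (3,0) not in TLB -> MISS, insert
vaddr=46: (1,1) not in TLB -> MISS, insert
vaddr=10: (0,1) not in TLB -> MISS, insert
vaddr=15: (0,1) in TLB -> HIT
vaddr=15: (0,1) in TLB -> HIT

Answer: MISS MISS MISS HIT HIT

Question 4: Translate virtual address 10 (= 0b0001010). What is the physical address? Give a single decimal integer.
Answer: 562

Derivation:
vaddr = 10 = 0b0001010
Split: l1_idx=0, l2_idx=1, offset=2
L1[0] = 2
L2[2][1] = 70
paddr = 70 * 8 + 2 = 562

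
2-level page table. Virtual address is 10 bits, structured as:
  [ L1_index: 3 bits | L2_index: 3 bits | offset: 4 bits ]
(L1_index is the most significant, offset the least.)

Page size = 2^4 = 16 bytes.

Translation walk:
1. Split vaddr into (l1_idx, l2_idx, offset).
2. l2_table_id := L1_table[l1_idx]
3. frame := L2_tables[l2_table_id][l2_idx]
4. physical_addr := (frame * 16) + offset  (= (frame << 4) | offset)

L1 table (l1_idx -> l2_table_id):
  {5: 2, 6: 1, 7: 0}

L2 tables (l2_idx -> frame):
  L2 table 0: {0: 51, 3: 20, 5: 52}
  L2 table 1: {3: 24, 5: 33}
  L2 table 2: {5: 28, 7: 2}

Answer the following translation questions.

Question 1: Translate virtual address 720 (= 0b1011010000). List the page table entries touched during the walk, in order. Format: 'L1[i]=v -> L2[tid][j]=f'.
vaddr = 720 = 0b1011010000
Split: l1_idx=5, l2_idx=5, offset=0

Answer: L1[5]=2 -> L2[2][5]=28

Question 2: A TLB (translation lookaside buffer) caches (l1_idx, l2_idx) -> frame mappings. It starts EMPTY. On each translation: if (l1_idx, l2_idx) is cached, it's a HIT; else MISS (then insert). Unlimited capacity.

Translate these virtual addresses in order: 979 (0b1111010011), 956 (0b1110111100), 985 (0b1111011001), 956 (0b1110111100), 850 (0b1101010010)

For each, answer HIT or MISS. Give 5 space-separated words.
vaddr=979: (7,5) not in TLB -> MISS, insert
vaddr=956: (7,3) not in TLB -> MISS, insert
vaddr=985: (7,5) in TLB -> HIT
vaddr=956: (7,3) in TLB -> HIT
vaddr=850: (6,5) not in TLB -> MISS, insert

Answer: MISS MISS HIT HIT MISS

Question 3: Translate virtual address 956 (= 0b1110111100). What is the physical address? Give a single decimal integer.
Answer: 332

Derivation:
vaddr = 956 = 0b1110111100
Split: l1_idx=7, l2_idx=3, offset=12
L1[7] = 0
L2[0][3] = 20
paddr = 20 * 16 + 12 = 332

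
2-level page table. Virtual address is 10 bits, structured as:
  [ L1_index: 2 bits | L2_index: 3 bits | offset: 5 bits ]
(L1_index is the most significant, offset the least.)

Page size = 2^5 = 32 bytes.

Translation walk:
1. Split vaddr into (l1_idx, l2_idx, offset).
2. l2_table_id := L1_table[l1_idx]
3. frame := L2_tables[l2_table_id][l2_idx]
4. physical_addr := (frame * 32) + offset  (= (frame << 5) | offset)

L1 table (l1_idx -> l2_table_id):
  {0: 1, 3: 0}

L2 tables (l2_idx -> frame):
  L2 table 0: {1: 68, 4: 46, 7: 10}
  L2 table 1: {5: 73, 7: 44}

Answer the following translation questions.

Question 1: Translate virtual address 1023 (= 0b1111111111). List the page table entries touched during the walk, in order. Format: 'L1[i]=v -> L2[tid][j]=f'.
vaddr = 1023 = 0b1111111111
Split: l1_idx=3, l2_idx=7, offset=31

Answer: L1[3]=0 -> L2[0][7]=10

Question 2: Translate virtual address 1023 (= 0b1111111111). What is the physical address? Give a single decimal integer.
vaddr = 1023 = 0b1111111111
Split: l1_idx=3, l2_idx=7, offset=31
L1[3] = 0
L2[0][7] = 10
paddr = 10 * 32 + 31 = 351

Answer: 351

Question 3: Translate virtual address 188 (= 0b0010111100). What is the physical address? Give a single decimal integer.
Answer: 2364

Derivation:
vaddr = 188 = 0b0010111100
Split: l1_idx=0, l2_idx=5, offset=28
L1[0] = 1
L2[1][5] = 73
paddr = 73 * 32 + 28 = 2364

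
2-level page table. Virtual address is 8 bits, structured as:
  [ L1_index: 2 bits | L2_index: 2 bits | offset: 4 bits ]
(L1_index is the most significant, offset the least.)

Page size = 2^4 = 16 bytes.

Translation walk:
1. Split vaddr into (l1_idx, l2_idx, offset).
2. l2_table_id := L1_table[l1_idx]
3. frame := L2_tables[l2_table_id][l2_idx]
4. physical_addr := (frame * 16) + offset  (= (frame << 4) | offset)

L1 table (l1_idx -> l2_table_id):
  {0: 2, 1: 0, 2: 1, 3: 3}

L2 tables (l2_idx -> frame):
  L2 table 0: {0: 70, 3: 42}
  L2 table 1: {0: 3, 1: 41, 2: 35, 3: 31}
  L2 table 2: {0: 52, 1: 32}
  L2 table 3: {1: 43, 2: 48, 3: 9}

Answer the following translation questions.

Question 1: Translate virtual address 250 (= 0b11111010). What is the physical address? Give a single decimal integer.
vaddr = 250 = 0b11111010
Split: l1_idx=3, l2_idx=3, offset=10
L1[3] = 3
L2[3][3] = 9
paddr = 9 * 16 + 10 = 154

Answer: 154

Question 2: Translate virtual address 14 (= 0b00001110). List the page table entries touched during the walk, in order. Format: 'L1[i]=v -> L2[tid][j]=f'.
Answer: L1[0]=2 -> L2[2][0]=52

Derivation:
vaddr = 14 = 0b00001110
Split: l1_idx=0, l2_idx=0, offset=14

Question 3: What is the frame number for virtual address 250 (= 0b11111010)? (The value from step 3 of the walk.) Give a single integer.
vaddr = 250: l1_idx=3, l2_idx=3
L1[3] = 3; L2[3][3] = 9

Answer: 9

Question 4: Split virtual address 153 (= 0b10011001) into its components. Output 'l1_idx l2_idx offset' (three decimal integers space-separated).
Answer: 2 1 9

Derivation:
vaddr = 153 = 0b10011001
  top 2 bits -> l1_idx = 2
  next 2 bits -> l2_idx = 1
  bottom 4 bits -> offset = 9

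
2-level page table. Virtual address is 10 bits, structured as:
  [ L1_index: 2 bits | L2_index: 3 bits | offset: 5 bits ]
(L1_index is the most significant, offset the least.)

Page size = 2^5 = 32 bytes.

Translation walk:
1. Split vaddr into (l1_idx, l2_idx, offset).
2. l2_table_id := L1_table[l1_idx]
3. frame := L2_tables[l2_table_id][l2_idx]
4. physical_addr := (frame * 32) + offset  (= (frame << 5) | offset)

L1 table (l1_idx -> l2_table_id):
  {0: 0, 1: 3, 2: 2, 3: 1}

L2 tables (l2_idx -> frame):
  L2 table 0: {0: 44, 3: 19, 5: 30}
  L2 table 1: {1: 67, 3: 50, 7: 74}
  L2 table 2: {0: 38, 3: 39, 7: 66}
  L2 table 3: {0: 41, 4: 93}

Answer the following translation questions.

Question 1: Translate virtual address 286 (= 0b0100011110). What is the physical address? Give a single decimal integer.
vaddr = 286 = 0b0100011110
Split: l1_idx=1, l2_idx=0, offset=30
L1[1] = 3
L2[3][0] = 41
paddr = 41 * 32 + 30 = 1342

Answer: 1342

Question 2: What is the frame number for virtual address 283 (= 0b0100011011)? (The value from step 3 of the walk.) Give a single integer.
Answer: 41

Derivation:
vaddr = 283: l1_idx=1, l2_idx=0
L1[1] = 3; L2[3][0] = 41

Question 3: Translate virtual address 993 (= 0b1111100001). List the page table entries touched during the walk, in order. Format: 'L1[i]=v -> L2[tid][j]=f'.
vaddr = 993 = 0b1111100001
Split: l1_idx=3, l2_idx=7, offset=1

Answer: L1[3]=1 -> L2[1][7]=74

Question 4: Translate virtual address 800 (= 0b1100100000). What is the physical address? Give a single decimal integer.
Answer: 2144

Derivation:
vaddr = 800 = 0b1100100000
Split: l1_idx=3, l2_idx=1, offset=0
L1[3] = 1
L2[1][1] = 67
paddr = 67 * 32 + 0 = 2144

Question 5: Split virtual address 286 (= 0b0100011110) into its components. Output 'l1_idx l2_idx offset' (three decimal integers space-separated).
vaddr = 286 = 0b0100011110
  top 2 bits -> l1_idx = 1
  next 3 bits -> l2_idx = 0
  bottom 5 bits -> offset = 30

Answer: 1 0 30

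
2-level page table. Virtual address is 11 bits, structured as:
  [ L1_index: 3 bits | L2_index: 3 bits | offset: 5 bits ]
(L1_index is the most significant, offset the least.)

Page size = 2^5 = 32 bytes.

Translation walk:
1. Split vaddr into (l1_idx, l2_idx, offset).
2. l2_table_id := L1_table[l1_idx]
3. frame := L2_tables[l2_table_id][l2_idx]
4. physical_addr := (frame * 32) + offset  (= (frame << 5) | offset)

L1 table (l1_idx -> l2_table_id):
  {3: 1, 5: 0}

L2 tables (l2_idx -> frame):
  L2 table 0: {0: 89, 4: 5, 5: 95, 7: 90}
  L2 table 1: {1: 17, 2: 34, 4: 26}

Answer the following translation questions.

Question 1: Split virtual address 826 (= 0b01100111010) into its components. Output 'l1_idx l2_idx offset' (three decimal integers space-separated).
Answer: 3 1 26

Derivation:
vaddr = 826 = 0b01100111010
  top 3 bits -> l1_idx = 3
  next 3 bits -> l2_idx = 1
  bottom 5 bits -> offset = 26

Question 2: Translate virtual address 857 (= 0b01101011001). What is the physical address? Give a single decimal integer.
Answer: 1113

Derivation:
vaddr = 857 = 0b01101011001
Split: l1_idx=3, l2_idx=2, offset=25
L1[3] = 1
L2[1][2] = 34
paddr = 34 * 32 + 25 = 1113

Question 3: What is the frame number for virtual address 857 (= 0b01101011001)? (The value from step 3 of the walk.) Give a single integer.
Answer: 34

Derivation:
vaddr = 857: l1_idx=3, l2_idx=2
L1[3] = 1; L2[1][2] = 34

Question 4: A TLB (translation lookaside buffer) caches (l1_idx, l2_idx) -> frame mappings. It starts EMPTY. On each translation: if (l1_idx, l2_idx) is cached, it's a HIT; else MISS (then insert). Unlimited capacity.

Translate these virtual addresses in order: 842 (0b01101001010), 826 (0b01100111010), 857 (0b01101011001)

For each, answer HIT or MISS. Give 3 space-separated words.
Answer: MISS MISS HIT

Derivation:
vaddr=842: (3,2) not in TLB -> MISS, insert
vaddr=826: (3,1) not in TLB -> MISS, insert
vaddr=857: (3,2) in TLB -> HIT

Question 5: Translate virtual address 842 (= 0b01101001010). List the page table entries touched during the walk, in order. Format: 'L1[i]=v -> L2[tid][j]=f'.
Answer: L1[3]=1 -> L2[1][2]=34

Derivation:
vaddr = 842 = 0b01101001010
Split: l1_idx=3, l2_idx=2, offset=10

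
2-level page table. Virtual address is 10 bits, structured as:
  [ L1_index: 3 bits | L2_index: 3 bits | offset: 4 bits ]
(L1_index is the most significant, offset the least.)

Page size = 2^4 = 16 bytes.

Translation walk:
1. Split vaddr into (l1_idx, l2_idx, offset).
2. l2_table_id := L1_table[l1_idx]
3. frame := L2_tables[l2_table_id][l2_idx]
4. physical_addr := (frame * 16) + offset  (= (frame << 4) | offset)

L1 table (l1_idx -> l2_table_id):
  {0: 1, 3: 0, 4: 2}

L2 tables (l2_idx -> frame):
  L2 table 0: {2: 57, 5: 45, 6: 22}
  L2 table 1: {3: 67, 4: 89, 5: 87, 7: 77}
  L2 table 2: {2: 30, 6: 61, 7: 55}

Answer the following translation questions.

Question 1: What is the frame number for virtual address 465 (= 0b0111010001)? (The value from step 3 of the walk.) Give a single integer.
Answer: 45

Derivation:
vaddr = 465: l1_idx=3, l2_idx=5
L1[3] = 0; L2[0][5] = 45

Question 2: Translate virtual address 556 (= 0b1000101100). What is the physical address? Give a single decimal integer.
Answer: 492

Derivation:
vaddr = 556 = 0b1000101100
Split: l1_idx=4, l2_idx=2, offset=12
L1[4] = 2
L2[2][2] = 30
paddr = 30 * 16 + 12 = 492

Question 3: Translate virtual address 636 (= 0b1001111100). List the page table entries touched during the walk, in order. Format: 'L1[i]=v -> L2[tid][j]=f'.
Answer: L1[4]=2 -> L2[2][7]=55

Derivation:
vaddr = 636 = 0b1001111100
Split: l1_idx=4, l2_idx=7, offset=12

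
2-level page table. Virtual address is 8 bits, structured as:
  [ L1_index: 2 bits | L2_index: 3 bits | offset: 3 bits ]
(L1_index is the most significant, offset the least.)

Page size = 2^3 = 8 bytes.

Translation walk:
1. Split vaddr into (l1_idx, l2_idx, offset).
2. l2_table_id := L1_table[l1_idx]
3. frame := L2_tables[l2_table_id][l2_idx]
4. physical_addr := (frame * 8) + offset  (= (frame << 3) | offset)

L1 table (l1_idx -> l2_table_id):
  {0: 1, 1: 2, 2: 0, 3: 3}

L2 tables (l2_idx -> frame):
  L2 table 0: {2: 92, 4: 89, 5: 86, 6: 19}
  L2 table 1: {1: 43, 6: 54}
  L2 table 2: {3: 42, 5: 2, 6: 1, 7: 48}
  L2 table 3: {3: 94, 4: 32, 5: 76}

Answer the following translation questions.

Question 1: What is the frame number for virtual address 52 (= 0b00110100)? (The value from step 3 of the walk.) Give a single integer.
Answer: 54

Derivation:
vaddr = 52: l1_idx=0, l2_idx=6
L1[0] = 1; L2[1][6] = 54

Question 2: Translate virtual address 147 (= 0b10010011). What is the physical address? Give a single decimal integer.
Answer: 739

Derivation:
vaddr = 147 = 0b10010011
Split: l1_idx=2, l2_idx=2, offset=3
L1[2] = 0
L2[0][2] = 92
paddr = 92 * 8 + 3 = 739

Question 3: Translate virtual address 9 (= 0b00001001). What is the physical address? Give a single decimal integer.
Answer: 345

Derivation:
vaddr = 9 = 0b00001001
Split: l1_idx=0, l2_idx=1, offset=1
L1[0] = 1
L2[1][1] = 43
paddr = 43 * 8 + 1 = 345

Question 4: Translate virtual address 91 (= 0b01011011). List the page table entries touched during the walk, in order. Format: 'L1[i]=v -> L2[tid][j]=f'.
Answer: L1[1]=2 -> L2[2][3]=42

Derivation:
vaddr = 91 = 0b01011011
Split: l1_idx=1, l2_idx=3, offset=3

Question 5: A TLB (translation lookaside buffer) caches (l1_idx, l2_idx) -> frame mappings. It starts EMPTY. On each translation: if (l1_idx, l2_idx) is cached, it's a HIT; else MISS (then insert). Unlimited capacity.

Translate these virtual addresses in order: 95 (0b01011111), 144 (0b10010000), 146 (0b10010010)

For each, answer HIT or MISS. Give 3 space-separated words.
Answer: MISS MISS HIT

Derivation:
vaddr=95: (1,3) not in TLB -> MISS, insert
vaddr=144: (2,2) not in TLB -> MISS, insert
vaddr=146: (2,2) in TLB -> HIT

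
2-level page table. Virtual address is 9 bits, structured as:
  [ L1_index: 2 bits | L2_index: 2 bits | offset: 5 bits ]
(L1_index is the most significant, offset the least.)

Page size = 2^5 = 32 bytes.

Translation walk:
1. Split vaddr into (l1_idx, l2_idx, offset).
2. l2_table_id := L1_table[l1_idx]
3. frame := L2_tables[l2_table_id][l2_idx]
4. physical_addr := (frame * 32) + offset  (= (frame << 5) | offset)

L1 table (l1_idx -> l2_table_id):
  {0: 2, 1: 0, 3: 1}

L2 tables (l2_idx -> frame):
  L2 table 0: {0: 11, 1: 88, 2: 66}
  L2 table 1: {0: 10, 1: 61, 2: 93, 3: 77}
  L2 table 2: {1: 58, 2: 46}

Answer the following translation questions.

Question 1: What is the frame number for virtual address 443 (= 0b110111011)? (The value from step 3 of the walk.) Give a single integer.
Answer: 61

Derivation:
vaddr = 443: l1_idx=3, l2_idx=1
L1[3] = 1; L2[1][1] = 61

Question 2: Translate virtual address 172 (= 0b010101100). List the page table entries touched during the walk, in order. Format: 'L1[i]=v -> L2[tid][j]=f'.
vaddr = 172 = 0b010101100
Split: l1_idx=1, l2_idx=1, offset=12

Answer: L1[1]=0 -> L2[0][1]=88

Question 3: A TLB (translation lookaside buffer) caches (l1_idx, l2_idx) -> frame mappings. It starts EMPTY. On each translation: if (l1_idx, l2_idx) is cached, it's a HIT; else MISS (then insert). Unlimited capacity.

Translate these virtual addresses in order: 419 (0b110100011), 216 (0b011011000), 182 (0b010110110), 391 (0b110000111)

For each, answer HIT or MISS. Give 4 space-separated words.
vaddr=419: (3,1) not in TLB -> MISS, insert
vaddr=216: (1,2) not in TLB -> MISS, insert
vaddr=182: (1,1) not in TLB -> MISS, insert
vaddr=391: (3,0) not in TLB -> MISS, insert

Answer: MISS MISS MISS MISS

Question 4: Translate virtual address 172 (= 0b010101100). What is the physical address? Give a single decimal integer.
Answer: 2828

Derivation:
vaddr = 172 = 0b010101100
Split: l1_idx=1, l2_idx=1, offset=12
L1[1] = 0
L2[0][1] = 88
paddr = 88 * 32 + 12 = 2828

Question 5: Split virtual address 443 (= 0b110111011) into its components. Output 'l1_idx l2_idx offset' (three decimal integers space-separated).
vaddr = 443 = 0b110111011
  top 2 bits -> l1_idx = 3
  next 2 bits -> l2_idx = 1
  bottom 5 bits -> offset = 27

Answer: 3 1 27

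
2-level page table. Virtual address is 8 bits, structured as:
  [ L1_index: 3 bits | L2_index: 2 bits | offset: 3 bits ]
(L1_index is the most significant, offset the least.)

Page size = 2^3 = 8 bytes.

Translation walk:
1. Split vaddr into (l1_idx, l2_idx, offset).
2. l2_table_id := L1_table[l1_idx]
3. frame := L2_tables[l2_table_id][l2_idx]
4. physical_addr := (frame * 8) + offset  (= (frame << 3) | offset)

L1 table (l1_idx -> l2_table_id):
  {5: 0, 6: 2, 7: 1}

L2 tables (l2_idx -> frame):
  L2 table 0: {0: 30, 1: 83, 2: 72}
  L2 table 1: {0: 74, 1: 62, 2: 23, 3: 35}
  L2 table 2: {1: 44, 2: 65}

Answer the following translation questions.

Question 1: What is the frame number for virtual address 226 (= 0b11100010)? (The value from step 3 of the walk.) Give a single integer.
Answer: 74

Derivation:
vaddr = 226: l1_idx=7, l2_idx=0
L1[7] = 1; L2[1][0] = 74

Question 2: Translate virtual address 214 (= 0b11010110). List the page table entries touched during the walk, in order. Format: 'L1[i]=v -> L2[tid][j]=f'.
Answer: L1[6]=2 -> L2[2][2]=65

Derivation:
vaddr = 214 = 0b11010110
Split: l1_idx=6, l2_idx=2, offset=6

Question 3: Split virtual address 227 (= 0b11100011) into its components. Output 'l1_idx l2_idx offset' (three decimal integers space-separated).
vaddr = 227 = 0b11100011
  top 3 bits -> l1_idx = 7
  next 2 bits -> l2_idx = 0
  bottom 3 bits -> offset = 3

Answer: 7 0 3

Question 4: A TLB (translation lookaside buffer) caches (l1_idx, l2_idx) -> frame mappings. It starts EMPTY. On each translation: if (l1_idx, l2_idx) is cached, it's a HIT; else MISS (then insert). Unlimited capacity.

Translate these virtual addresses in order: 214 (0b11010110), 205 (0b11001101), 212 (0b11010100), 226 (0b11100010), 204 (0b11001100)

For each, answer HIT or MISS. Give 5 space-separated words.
vaddr=214: (6,2) not in TLB -> MISS, insert
vaddr=205: (6,1) not in TLB -> MISS, insert
vaddr=212: (6,2) in TLB -> HIT
vaddr=226: (7,0) not in TLB -> MISS, insert
vaddr=204: (6,1) in TLB -> HIT

Answer: MISS MISS HIT MISS HIT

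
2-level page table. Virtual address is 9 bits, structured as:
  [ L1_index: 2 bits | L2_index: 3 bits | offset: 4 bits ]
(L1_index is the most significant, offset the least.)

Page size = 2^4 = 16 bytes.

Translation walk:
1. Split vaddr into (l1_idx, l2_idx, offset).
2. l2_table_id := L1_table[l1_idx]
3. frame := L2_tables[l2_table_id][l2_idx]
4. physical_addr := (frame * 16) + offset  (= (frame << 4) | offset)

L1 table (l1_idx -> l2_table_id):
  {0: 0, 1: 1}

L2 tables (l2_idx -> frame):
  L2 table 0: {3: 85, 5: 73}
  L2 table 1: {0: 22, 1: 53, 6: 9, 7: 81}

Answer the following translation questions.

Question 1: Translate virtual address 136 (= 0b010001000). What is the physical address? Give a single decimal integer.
Answer: 360

Derivation:
vaddr = 136 = 0b010001000
Split: l1_idx=1, l2_idx=0, offset=8
L1[1] = 1
L2[1][0] = 22
paddr = 22 * 16 + 8 = 360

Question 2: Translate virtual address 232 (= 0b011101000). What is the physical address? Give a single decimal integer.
vaddr = 232 = 0b011101000
Split: l1_idx=1, l2_idx=6, offset=8
L1[1] = 1
L2[1][6] = 9
paddr = 9 * 16 + 8 = 152

Answer: 152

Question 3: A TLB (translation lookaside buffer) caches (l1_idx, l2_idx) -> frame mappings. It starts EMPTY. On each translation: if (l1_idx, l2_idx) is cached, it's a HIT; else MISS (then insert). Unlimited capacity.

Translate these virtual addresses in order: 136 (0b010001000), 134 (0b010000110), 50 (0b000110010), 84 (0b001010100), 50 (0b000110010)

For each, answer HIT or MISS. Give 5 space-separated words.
vaddr=136: (1,0) not in TLB -> MISS, insert
vaddr=134: (1,0) in TLB -> HIT
vaddr=50: (0,3) not in TLB -> MISS, insert
vaddr=84: (0,5) not in TLB -> MISS, insert
vaddr=50: (0,3) in TLB -> HIT

Answer: MISS HIT MISS MISS HIT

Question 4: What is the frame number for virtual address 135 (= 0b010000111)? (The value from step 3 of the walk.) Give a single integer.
Answer: 22

Derivation:
vaddr = 135: l1_idx=1, l2_idx=0
L1[1] = 1; L2[1][0] = 22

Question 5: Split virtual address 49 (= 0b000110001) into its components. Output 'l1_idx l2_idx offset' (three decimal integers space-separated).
vaddr = 49 = 0b000110001
  top 2 bits -> l1_idx = 0
  next 3 bits -> l2_idx = 3
  bottom 4 bits -> offset = 1

Answer: 0 3 1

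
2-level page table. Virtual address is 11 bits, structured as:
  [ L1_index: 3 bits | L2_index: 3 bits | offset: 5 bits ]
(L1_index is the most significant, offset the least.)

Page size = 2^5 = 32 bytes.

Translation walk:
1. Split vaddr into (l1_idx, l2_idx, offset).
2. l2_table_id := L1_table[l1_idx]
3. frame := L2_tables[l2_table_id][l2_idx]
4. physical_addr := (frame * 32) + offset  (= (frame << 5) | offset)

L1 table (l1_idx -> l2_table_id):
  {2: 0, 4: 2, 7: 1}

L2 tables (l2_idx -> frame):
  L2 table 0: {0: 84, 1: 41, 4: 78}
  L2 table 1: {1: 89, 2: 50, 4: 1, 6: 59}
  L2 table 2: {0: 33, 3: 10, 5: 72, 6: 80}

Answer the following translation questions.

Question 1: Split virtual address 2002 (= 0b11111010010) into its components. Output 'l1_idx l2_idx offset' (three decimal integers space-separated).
vaddr = 2002 = 0b11111010010
  top 3 bits -> l1_idx = 7
  next 3 bits -> l2_idx = 6
  bottom 5 bits -> offset = 18

Answer: 7 6 18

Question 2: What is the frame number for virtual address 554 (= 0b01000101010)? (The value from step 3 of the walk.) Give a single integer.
Answer: 41

Derivation:
vaddr = 554: l1_idx=2, l2_idx=1
L1[2] = 0; L2[0][1] = 41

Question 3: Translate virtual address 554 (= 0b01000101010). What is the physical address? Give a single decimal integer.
Answer: 1322

Derivation:
vaddr = 554 = 0b01000101010
Split: l1_idx=2, l2_idx=1, offset=10
L1[2] = 0
L2[0][1] = 41
paddr = 41 * 32 + 10 = 1322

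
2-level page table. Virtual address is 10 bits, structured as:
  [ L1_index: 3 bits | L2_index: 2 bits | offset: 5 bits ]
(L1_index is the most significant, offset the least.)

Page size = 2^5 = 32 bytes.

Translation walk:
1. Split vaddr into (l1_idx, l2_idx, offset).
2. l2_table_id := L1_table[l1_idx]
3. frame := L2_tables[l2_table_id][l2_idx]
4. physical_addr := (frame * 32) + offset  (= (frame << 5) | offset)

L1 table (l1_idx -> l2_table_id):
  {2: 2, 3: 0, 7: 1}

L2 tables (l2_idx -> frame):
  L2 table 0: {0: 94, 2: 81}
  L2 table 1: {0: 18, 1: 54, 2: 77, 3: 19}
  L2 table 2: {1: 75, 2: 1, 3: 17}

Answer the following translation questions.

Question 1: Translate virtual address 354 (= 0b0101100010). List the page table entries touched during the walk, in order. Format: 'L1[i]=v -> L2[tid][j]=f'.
Answer: L1[2]=2 -> L2[2][3]=17

Derivation:
vaddr = 354 = 0b0101100010
Split: l1_idx=2, l2_idx=3, offset=2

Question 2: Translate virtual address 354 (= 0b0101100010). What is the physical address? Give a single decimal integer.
vaddr = 354 = 0b0101100010
Split: l1_idx=2, l2_idx=3, offset=2
L1[2] = 2
L2[2][3] = 17
paddr = 17 * 32 + 2 = 546

Answer: 546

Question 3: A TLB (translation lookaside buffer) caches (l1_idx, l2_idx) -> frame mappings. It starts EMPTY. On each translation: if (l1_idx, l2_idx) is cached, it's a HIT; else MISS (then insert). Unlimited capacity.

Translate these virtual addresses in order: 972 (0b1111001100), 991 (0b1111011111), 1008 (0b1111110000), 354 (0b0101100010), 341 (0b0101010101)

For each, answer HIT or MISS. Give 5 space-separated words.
vaddr=972: (7,2) not in TLB -> MISS, insert
vaddr=991: (7,2) in TLB -> HIT
vaddr=1008: (7,3) not in TLB -> MISS, insert
vaddr=354: (2,3) not in TLB -> MISS, insert
vaddr=341: (2,2) not in TLB -> MISS, insert

Answer: MISS HIT MISS MISS MISS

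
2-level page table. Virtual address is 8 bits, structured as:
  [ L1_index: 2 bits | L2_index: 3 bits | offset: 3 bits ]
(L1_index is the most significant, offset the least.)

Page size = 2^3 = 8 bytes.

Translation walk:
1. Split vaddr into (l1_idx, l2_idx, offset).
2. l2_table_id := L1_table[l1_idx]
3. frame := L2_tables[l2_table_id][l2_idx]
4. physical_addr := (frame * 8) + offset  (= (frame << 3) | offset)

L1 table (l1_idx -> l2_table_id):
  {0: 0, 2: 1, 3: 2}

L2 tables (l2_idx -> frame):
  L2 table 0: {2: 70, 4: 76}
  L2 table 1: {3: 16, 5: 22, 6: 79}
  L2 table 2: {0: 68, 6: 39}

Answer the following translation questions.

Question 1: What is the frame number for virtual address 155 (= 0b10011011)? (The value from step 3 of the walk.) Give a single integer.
vaddr = 155: l1_idx=2, l2_idx=3
L1[2] = 1; L2[1][3] = 16

Answer: 16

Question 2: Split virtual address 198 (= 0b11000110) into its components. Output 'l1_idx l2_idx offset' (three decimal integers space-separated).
vaddr = 198 = 0b11000110
  top 2 bits -> l1_idx = 3
  next 3 bits -> l2_idx = 0
  bottom 3 bits -> offset = 6

Answer: 3 0 6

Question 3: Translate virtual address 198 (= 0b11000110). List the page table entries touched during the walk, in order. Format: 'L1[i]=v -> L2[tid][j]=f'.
Answer: L1[3]=2 -> L2[2][0]=68

Derivation:
vaddr = 198 = 0b11000110
Split: l1_idx=3, l2_idx=0, offset=6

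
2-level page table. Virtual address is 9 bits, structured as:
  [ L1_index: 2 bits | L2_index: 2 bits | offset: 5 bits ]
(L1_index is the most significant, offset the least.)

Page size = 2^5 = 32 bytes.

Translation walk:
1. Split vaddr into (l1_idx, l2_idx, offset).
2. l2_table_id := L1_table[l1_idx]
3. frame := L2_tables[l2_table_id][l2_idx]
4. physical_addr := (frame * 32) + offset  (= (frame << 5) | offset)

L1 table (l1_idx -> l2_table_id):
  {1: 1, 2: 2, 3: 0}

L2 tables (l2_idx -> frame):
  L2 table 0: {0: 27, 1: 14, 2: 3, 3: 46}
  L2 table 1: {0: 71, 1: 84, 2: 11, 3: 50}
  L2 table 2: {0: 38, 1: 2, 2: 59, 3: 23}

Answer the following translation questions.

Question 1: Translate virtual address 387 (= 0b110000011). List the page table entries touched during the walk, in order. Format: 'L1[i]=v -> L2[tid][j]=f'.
Answer: L1[3]=0 -> L2[0][0]=27

Derivation:
vaddr = 387 = 0b110000011
Split: l1_idx=3, l2_idx=0, offset=3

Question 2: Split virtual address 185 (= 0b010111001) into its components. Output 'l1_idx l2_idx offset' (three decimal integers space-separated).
Answer: 1 1 25

Derivation:
vaddr = 185 = 0b010111001
  top 2 bits -> l1_idx = 1
  next 2 bits -> l2_idx = 1
  bottom 5 bits -> offset = 25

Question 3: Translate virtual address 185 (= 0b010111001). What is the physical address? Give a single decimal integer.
Answer: 2713

Derivation:
vaddr = 185 = 0b010111001
Split: l1_idx=1, l2_idx=1, offset=25
L1[1] = 1
L2[1][1] = 84
paddr = 84 * 32 + 25 = 2713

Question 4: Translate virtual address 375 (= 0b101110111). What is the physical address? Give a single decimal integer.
vaddr = 375 = 0b101110111
Split: l1_idx=2, l2_idx=3, offset=23
L1[2] = 2
L2[2][3] = 23
paddr = 23 * 32 + 23 = 759

Answer: 759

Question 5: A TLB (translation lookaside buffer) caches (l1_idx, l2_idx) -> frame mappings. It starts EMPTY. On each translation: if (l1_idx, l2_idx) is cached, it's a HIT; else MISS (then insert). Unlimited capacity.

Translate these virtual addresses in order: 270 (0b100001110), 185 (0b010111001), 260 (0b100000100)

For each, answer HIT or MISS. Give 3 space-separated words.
Answer: MISS MISS HIT

Derivation:
vaddr=270: (2,0) not in TLB -> MISS, insert
vaddr=185: (1,1) not in TLB -> MISS, insert
vaddr=260: (2,0) in TLB -> HIT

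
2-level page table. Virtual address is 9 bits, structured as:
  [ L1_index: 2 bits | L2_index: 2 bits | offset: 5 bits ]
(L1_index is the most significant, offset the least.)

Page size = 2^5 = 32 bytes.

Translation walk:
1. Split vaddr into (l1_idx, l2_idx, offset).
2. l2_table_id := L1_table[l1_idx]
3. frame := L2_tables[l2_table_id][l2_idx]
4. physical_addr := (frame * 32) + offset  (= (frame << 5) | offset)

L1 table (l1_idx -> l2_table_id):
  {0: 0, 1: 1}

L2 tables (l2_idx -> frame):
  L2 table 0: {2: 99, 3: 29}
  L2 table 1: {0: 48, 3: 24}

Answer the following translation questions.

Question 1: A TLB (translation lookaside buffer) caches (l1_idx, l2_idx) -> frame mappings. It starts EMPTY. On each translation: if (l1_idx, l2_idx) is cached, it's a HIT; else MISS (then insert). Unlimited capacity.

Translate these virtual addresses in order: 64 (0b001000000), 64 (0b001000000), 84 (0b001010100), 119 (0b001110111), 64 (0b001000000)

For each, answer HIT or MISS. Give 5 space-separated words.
vaddr=64: (0,2) not in TLB -> MISS, insert
vaddr=64: (0,2) in TLB -> HIT
vaddr=84: (0,2) in TLB -> HIT
vaddr=119: (0,3) not in TLB -> MISS, insert
vaddr=64: (0,2) in TLB -> HIT

Answer: MISS HIT HIT MISS HIT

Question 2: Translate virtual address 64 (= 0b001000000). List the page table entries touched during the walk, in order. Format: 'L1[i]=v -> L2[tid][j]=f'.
vaddr = 64 = 0b001000000
Split: l1_idx=0, l2_idx=2, offset=0

Answer: L1[0]=0 -> L2[0][2]=99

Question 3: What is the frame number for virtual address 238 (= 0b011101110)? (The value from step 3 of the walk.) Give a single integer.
vaddr = 238: l1_idx=1, l2_idx=3
L1[1] = 1; L2[1][3] = 24

Answer: 24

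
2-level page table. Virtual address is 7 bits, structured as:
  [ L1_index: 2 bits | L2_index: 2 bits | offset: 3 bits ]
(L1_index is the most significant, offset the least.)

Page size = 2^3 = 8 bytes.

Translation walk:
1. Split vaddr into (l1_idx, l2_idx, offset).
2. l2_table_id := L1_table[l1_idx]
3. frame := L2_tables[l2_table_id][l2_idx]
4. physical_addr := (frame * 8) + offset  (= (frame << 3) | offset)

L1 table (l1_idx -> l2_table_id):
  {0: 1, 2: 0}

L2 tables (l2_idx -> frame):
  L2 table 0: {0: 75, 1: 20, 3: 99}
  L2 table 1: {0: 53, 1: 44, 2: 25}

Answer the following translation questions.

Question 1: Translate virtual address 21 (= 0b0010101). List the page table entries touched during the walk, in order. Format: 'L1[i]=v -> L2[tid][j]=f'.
vaddr = 21 = 0b0010101
Split: l1_idx=0, l2_idx=2, offset=5

Answer: L1[0]=1 -> L2[1][2]=25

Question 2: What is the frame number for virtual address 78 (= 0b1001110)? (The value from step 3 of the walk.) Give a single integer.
vaddr = 78: l1_idx=2, l2_idx=1
L1[2] = 0; L2[0][1] = 20

Answer: 20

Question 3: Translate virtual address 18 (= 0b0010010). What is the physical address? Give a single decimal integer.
vaddr = 18 = 0b0010010
Split: l1_idx=0, l2_idx=2, offset=2
L1[0] = 1
L2[1][2] = 25
paddr = 25 * 8 + 2 = 202

Answer: 202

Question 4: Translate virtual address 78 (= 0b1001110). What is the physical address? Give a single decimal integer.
vaddr = 78 = 0b1001110
Split: l1_idx=2, l2_idx=1, offset=6
L1[2] = 0
L2[0][1] = 20
paddr = 20 * 8 + 6 = 166

Answer: 166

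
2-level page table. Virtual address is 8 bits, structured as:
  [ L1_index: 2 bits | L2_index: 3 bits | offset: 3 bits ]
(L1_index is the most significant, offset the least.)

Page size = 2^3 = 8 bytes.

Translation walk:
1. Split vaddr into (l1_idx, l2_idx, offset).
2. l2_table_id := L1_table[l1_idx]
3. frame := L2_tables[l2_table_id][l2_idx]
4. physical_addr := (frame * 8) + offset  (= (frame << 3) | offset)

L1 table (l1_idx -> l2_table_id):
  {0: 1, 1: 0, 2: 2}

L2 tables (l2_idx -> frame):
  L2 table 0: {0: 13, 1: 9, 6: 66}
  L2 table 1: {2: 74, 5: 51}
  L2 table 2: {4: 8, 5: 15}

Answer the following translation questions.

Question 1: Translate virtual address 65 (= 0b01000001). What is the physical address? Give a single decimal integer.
Answer: 105

Derivation:
vaddr = 65 = 0b01000001
Split: l1_idx=1, l2_idx=0, offset=1
L1[1] = 0
L2[0][0] = 13
paddr = 13 * 8 + 1 = 105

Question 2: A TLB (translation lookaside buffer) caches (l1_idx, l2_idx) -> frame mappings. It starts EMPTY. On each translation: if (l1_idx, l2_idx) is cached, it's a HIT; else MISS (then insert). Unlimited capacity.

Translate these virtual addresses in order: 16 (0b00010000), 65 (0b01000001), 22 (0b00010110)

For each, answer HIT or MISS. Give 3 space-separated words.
Answer: MISS MISS HIT

Derivation:
vaddr=16: (0,2) not in TLB -> MISS, insert
vaddr=65: (1,0) not in TLB -> MISS, insert
vaddr=22: (0,2) in TLB -> HIT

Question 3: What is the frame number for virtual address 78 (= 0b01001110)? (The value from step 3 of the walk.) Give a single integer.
Answer: 9

Derivation:
vaddr = 78: l1_idx=1, l2_idx=1
L1[1] = 0; L2[0][1] = 9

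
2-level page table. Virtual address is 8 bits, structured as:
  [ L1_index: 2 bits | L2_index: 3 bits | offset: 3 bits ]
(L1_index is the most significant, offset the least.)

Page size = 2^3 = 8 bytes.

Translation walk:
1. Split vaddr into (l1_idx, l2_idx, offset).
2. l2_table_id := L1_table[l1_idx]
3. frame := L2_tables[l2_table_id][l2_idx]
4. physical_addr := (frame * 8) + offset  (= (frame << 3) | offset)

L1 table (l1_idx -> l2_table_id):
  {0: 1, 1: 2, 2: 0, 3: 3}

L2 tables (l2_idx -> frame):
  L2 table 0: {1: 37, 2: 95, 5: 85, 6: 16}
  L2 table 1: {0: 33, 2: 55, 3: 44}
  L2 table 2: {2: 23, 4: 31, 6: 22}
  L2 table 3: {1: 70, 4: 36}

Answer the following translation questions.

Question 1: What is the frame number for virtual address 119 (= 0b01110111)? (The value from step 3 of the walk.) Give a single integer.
vaddr = 119: l1_idx=1, l2_idx=6
L1[1] = 2; L2[2][6] = 22

Answer: 22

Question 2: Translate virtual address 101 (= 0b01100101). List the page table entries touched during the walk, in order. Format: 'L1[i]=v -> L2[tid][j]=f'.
Answer: L1[1]=2 -> L2[2][4]=31

Derivation:
vaddr = 101 = 0b01100101
Split: l1_idx=1, l2_idx=4, offset=5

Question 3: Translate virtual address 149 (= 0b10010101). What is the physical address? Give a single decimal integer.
Answer: 765

Derivation:
vaddr = 149 = 0b10010101
Split: l1_idx=2, l2_idx=2, offset=5
L1[2] = 0
L2[0][2] = 95
paddr = 95 * 8 + 5 = 765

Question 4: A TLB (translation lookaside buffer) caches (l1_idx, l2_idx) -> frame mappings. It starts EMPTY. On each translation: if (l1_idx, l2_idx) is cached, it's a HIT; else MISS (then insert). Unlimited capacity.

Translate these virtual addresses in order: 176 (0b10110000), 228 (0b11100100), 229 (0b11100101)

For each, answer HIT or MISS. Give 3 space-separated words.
vaddr=176: (2,6) not in TLB -> MISS, insert
vaddr=228: (3,4) not in TLB -> MISS, insert
vaddr=229: (3,4) in TLB -> HIT

Answer: MISS MISS HIT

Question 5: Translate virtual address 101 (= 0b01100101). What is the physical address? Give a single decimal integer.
vaddr = 101 = 0b01100101
Split: l1_idx=1, l2_idx=4, offset=5
L1[1] = 2
L2[2][4] = 31
paddr = 31 * 8 + 5 = 253

Answer: 253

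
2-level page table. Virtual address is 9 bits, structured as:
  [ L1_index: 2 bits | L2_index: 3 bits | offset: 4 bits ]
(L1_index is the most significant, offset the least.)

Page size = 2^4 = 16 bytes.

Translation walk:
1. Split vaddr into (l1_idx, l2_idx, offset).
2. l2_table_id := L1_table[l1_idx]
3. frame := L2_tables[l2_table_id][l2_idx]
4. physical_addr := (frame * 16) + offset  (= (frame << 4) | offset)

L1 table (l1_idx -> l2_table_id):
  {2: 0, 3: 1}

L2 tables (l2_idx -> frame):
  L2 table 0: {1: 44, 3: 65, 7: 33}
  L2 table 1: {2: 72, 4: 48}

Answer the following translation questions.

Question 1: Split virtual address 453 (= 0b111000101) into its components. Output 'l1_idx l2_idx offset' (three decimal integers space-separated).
Answer: 3 4 5

Derivation:
vaddr = 453 = 0b111000101
  top 2 bits -> l1_idx = 3
  next 3 bits -> l2_idx = 4
  bottom 4 bits -> offset = 5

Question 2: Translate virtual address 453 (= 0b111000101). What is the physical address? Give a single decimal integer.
Answer: 773

Derivation:
vaddr = 453 = 0b111000101
Split: l1_idx=3, l2_idx=4, offset=5
L1[3] = 1
L2[1][4] = 48
paddr = 48 * 16 + 5 = 773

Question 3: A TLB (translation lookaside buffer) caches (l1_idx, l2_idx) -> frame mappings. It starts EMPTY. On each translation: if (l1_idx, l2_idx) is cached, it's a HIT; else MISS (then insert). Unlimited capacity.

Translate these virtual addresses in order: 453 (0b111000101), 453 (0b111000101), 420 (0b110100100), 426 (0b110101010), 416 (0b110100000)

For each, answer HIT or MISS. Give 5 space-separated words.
vaddr=453: (3,4) not in TLB -> MISS, insert
vaddr=453: (3,4) in TLB -> HIT
vaddr=420: (3,2) not in TLB -> MISS, insert
vaddr=426: (3,2) in TLB -> HIT
vaddr=416: (3,2) in TLB -> HIT

Answer: MISS HIT MISS HIT HIT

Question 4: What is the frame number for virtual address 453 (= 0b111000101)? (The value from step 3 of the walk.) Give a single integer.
vaddr = 453: l1_idx=3, l2_idx=4
L1[3] = 1; L2[1][4] = 48

Answer: 48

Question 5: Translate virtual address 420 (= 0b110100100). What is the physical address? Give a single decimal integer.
Answer: 1156

Derivation:
vaddr = 420 = 0b110100100
Split: l1_idx=3, l2_idx=2, offset=4
L1[3] = 1
L2[1][2] = 72
paddr = 72 * 16 + 4 = 1156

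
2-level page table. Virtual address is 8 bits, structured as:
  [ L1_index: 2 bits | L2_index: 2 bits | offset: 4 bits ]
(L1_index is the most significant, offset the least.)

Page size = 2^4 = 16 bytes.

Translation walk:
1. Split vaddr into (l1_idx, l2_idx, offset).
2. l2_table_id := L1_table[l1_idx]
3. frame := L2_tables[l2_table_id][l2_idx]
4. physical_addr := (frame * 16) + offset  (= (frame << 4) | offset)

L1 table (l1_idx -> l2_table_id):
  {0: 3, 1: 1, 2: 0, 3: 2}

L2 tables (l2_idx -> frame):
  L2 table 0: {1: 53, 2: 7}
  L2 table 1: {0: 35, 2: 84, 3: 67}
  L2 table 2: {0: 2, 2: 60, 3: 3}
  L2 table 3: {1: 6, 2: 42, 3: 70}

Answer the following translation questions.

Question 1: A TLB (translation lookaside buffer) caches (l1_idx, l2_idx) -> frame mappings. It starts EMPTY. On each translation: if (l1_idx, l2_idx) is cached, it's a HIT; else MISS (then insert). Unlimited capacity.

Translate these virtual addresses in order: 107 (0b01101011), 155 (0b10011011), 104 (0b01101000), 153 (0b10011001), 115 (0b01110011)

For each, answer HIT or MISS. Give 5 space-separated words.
Answer: MISS MISS HIT HIT MISS

Derivation:
vaddr=107: (1,2) not in TLB -> MISS, insert
vaddr=155: (2,1) not in TLB -> MISS, insert
vaddr=104: (1,2) in TLB -> HIT
vaddr=153: (2,1) in TLB -> HIT
vaddr=115: (1,3) not in TLB -> MISS, insert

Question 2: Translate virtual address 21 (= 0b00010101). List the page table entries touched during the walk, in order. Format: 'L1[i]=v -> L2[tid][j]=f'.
vaddr = 21 = 0b00010101
Split: l1_idx=0, l2_idx=1, offset=5

Answer: L1[0]=3 -> L2[3][1]=6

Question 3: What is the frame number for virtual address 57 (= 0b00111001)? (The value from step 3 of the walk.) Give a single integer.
Answer: 70

Derivation:
vaddr = 57: l1_idx=0, l2_idx=3
L1[0] = 3; L2[3][3] = 70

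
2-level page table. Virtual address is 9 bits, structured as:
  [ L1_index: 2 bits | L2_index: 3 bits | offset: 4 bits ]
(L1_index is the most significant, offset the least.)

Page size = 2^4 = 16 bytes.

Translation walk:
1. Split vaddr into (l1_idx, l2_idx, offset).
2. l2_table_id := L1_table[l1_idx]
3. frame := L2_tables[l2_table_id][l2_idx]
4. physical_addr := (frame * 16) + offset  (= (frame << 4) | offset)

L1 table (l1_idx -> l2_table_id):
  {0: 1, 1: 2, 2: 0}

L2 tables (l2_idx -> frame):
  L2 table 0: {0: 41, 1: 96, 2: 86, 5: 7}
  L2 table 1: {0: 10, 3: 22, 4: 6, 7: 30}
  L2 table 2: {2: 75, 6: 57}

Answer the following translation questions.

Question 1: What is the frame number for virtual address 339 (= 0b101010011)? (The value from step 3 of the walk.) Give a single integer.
vaddr = 339: l1_idx=2, l2_idx=5
L1[2] = 0; L2[0][5] = 7

Answer: 7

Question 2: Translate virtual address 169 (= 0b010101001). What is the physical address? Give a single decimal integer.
vaddr = 169 = 0b010101001
Split: l1_idx=1, l2_idx=2, offset=9
L1[1] = 2
L2[2][2] = 75
paddr = 75 * 16 + 9 = 1209

Answer: 1209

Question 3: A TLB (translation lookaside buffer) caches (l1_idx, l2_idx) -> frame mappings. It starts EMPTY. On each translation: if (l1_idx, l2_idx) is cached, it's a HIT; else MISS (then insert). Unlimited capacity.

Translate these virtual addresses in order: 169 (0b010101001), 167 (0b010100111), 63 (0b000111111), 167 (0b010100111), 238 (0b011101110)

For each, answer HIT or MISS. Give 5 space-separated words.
Answer: MISS HIT MISS HIT MISS

Derivation:
vaddr=169: (1,2) not in TLB -> MISS, insert
vaddr=167: (1,2) in TLB -> HIT
vaddr=63: (0,3) not in TLB -> MISS, insert
vaddr=167: (1,2) in TLB -> HIT
vaddr=238: (1,6) not in TLB -> MISS, insert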